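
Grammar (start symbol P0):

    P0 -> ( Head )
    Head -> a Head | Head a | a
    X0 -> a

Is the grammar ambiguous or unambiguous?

Ambiguous

Witness: ( a a )

Derivation 1: P0 ⇒ ( Head ) ⇒ ( a Head ) ⇒ ( a a )
Derivation 2: P0 ⇒ ( Head ) ⇒ ( Head a ) ⇒ ( a a )

Two distinct leftmost derivations for the same string.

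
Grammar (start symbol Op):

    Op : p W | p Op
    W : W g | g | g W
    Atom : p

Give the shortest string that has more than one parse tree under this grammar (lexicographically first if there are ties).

length 2: no string has ≥2 trees
length 3: p g g has 2 parse trees

Two derivations of p g g:
  Op ⇒ p W ⇒ p W g ⇒ p g g
  Op ⇒ p W ⇒ p g W ⇒ p g g

p g g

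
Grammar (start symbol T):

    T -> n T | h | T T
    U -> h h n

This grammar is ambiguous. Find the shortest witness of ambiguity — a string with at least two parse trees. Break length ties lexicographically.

length 1: no string has ≥2 trees
length 2: no string has ≥2 trees
length 3: h h h has 2 parse trees

Two derivations of h h h:
  T ⇒ T T ⇒ h T ⇒ h T T ⇒ h h T ⇒ h h h
  T ⇒ T T ⇒ T T T ⇒ h T T ⇒ h h T ⇒ h h h

h h h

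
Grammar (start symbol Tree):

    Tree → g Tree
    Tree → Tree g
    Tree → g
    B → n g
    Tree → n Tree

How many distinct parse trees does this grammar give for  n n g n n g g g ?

Parse trees for n n g n n g g g (showing first 6 of 29):
  [Tree [Tree [Tree n [Tree n [Tree g [Tree n [Tree n [Tree g]]]]]] g] g]
  [Tree [Tree n [Tree [Tree n [Tree g [Tree n [Tree n [Tree g]]]]] g]] g]
  [Tree [Tree n [Tree n [Tree g [Tree [Tree n [Tree n [Tree g]]] g]]]] g]
  [Tree [Tree n [Tree n [Tree g [Tree n [Tree [Tree n [Tree g]] g]]]]] g]
  [Tree [Tree n [Tree n [Tree g [Tree n [Tree n [Tree g [Tree g]]]]]]] g]
  [Tree [Tree n [Tree n [Tree g [Tree n [Tree n [Tree [Tree g] g]]]]]] g]

29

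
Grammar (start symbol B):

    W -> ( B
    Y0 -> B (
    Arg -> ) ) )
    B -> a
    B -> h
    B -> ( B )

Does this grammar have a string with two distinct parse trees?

Unambiguous

(Arg, W, Y0 are unreachable from B, so their rules don't affect L(B).) L(B) is { openⁿ atom closeⁿ : n ≥ 0 }. The bracket depth fixes n, and the derivation is forced at every step.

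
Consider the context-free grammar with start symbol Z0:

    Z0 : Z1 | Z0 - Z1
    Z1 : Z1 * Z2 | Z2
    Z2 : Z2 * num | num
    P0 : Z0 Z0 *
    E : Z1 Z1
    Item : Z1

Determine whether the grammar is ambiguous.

Ambiguous

Witness: num * num

Derivation 1: Z0 ⇒ Z1 ⇒ Z1 * Z2 ⇒ Z2 * Z2 ⇒ num * Z2 ⇒ num * num
Derivation 2: Z0 ⇒ Z1 ⇒ Z2 ⇒ Z2 * num ⇒ num * num

Two distinct leftmost derivations for the same string.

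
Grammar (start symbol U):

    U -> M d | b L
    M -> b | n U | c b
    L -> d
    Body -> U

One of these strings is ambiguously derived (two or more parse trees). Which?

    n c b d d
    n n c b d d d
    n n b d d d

n c b d d: 1 tree
n n c b d d d: 1 tree
n n b d d d: 2 trees

n n b d d d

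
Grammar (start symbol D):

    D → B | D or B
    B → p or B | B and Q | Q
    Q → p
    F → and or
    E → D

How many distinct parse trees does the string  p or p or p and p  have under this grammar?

Parse trees for p or p or p and p:
  [D [B p or [B p or [B [B [Q p]] and [Q p]]]]]
  [D [B p or [B [B p or [B [Q p]]] and [Q p]]]]
  [D [B [B p or [B p or [B [Q p]]]] and [Q p]]]
  [D [D [B [Q p]]] or [B p or [B [B [Q p]] and [Q p]]]]
  [D [D [B [Q p]]] or [B [B p or [B [Q p]]] and [Q p]]]
  [D [D [B p or [B [Q p]]]] or [B [B [Q p]] and [Q p]]]
  [D [D [D [B [Q p]]] or [B [Q p]]] or [B [B [Q p]] and [Q p]]]

7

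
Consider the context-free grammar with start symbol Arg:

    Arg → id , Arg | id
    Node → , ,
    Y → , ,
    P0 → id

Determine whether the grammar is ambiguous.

Unambiguous

(Node, Y, P0 are unreachable from Arg, so their rules don't affect L(Arg).) Right-recursive list with a separator: after each atom, whether the separator follows determines the rule. One parse per string.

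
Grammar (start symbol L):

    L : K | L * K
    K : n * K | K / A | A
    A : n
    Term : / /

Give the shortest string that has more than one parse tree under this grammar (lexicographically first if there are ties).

length 1: no string has ≥2 trees
length 3: n * n has 2 parse trees

Two derivations of n * n:
  L ⇒ K ⇒ n * K ⇒ n * A ⇒ n * n
  L ⇒ L * K ⇒ K * K ⇒ A * K ⇒ n * K ⇒ n * A ⇒ n * n

n * n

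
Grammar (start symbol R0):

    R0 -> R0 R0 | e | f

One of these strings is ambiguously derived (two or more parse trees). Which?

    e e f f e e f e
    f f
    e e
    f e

e e f f e e f e

e e f f e e f e: 429 trees
f f: 1 tree
e e: 1 tree
f e: 1 tree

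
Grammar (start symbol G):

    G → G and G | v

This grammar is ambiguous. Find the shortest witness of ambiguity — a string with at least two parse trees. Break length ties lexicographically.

length 1: no string has ≥2 trees
length 3: no string has ≥2 trees
length 5: v and v and v has 2 parse trees

Two derivations of v and v and v:
  G ⇒ G and G ⇒ G and G and G ⇒ v and G and G ⇒ v and v and G ⇒ v and v and v
  G ⇒ G and G ⇒ v and G ⇒ v and G and G ⇒ v and v and G ⇒ v and v and v

v and v and v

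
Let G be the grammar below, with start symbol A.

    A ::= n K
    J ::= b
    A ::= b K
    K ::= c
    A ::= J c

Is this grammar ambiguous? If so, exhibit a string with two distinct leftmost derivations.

Ambiguous

Witness: b c

Derivation 1: A ⇒ b K ⇒ b c
Derivation 2: A ⇒ J c ⇒ b c

Two distinct leftmost derivations for the same string.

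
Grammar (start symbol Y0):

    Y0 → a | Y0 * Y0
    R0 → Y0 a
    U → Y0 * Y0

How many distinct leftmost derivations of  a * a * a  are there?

2

Parse trees for a * a * a:
  [Y0 [Y0 a] * [Y0 [Y0 a] * [Y0 a]]]
  [Y0 [Y0 [Y0 a] * [Y0 a]] * [Y0 a]]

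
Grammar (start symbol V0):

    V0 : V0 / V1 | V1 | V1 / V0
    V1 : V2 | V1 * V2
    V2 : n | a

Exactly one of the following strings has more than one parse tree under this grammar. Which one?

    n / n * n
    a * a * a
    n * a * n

n / n * n: 2 trees
a * a * a: 1 tree
n * a * n: 1 tree

n / n * n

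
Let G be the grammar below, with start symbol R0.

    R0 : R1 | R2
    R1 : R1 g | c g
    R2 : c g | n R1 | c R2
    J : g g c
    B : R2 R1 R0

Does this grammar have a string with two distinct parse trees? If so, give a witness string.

Ambiguous

Witness: c g

Derivation 1: R0 ⇒ R1 ⇒ c g
Derivation 2: R0 ⇒ R2 ⇒ c g

Two distinct leftmost derivations for the same string.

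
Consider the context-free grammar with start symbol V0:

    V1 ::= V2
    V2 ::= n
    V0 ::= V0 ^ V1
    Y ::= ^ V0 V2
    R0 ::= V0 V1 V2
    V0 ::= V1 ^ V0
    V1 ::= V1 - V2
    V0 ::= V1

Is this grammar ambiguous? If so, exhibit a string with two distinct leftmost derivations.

Witness: n ^ n

Derivation 1: V0 ⇒ V0 ^ V1 ⇒ V1 ^ V1 ⇒ V2 ^ V1 ⇒ n ^ V1 ⇒ n ^ V2 ⇒ n ^ n
Derivation 2: V0 ⇒ V1 ^ V0 ⇒ V2 ^ V0 ⇒ n ^ V0 ⇒ n ^ V1 ⇒ n ^ V2 ⇒ n ^ n

Two distinct leftmost derivations for the same string.

Ambiguous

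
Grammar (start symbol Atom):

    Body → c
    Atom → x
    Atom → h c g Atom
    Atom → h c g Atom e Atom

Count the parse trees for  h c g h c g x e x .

Parse trees for h c g h c g x e x:
  [Atom h c g [Atom h c g [Atom x] e [Atom x]]]
  [Atom h c g [Atom h c g [Atom x]] e [Atom x]]

2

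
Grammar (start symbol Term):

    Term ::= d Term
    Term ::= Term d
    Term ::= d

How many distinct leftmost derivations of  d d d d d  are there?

Parse trees for d d d d d (showing first 6 of 16):
  [Term d [Term d [Term d [Term d [Term d]]]]]
  [Term d [Term d [Term d [Term [Term d] d]]]]
  [Term d [Term d [Term [Term d [Term d]] d]]]
  [Term d [Term d [Term [Term [Term d] d] d]]]
  [Term d [Term [Term d [Term d [Term d]]] d]]
  [Term d [Term [Term d [Term [Term d] d]] d]]

16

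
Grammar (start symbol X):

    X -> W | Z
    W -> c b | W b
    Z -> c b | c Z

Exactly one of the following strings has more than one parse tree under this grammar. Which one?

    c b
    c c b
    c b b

c b

c b: 2 trees
c c b: 1 tree
c b b: 1 tree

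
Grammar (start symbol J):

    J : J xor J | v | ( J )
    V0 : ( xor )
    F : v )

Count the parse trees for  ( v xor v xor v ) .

Parse trees for ( v xor v xor v ):
  [J ( [J [J v] xor [J [J v] xor [J v]]] )]
  [J ( [J [J [J v] xor [J v]] xor [J v]] )]

2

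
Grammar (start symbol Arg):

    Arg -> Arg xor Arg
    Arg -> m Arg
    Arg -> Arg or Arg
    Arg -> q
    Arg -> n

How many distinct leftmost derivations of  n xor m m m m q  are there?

1

Parse trees for n xor m m m m q:
  [Arg [Arg n] xor [Arg m [Arg m [Arg m [Arg m [Arg q]]]]]]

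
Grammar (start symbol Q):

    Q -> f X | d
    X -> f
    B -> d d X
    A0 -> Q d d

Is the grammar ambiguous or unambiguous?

Unambiguous

Only Q, X are reachable from Q; ignoring the rest: Each reachable nonterminal has at most one production per leading terminal, and all productions are right-linear; the derivation is determined token-by-token.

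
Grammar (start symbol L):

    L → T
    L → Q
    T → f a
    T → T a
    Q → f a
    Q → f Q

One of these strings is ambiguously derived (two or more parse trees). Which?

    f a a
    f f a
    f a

f a

f a a: 1 tree
f f a: 1 tree
f a: 2 trees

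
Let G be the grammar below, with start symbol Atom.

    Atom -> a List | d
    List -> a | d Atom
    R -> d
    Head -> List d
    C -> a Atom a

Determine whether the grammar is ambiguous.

Unambiguous

Only Atom, List are reachable from Atom; ignoring the rest: The reachable rules are right-linear with at most one rule per (nonterminal, next-terminal) pair. Each input token forces the next rule, so parsing is deterministic.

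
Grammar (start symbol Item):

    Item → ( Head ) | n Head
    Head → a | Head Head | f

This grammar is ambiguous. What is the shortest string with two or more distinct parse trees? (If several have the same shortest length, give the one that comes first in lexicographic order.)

n a a a

length 2: no string has ≥2 trees
length 3: no string has ≥2 trees
length 4: n a a a has 2 parse trees

Two derivations of n a a a:
  Item ⇒ n Head ⇒ n Head Head ⇒ n a Head ⇒ n a Head Head ⇒ n a a Head ⇒ n a a a
  Item ⇒ n Head ⇒ n Head Head ⇒ n Head Head Head ⇒ n a Head Head ⇒ n a a Head ⇒ n a a a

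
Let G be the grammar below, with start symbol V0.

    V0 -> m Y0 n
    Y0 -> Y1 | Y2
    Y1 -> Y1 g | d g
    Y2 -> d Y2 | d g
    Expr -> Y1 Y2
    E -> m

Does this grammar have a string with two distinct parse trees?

Witness: m d g n

Derivation 1: V0 ⇒ m Y0 n ⇒ m Y1 n ⇒ m d g n
Derivation 2: V0 ⇒ m Y0 n ⇒ m Y2 n ⇒ m d g n

Two distinct leftmost derivations for the same string.

Ambiguous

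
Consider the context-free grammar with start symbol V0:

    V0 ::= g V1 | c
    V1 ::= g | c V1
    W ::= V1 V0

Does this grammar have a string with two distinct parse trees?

Unambiguous

Only V0, V1 are reachable from V0; ignoring the rest: Each reachable nonterminal has at most one production per leading terminal, and all productions are right-linear; the derivation is determined token-by-token.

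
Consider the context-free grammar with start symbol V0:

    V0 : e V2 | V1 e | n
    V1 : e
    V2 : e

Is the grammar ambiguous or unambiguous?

Ambiguous

Witness: e e

Derivation 1: V0 ⇒ e V2 ⇒ e e
Derivation 2: V0 ⇒ V1 e ⇒ e e

Two distinct leftmost derivations for the same string.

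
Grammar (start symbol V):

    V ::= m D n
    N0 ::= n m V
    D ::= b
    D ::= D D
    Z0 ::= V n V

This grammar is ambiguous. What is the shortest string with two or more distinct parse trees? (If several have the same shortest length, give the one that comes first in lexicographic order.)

m b b b n

length 3: no string has ≥2 trees
length 4: no string has ≥2 trees
length 5: m b b b n has 2 parse trees

Two derivations of m b b b n:
  V ⇒ m D n ⇒ m D D n ⇒ m b D n ⇒ m b D D n ⇒ m b b D n ⇒ m b b b n
  V ⇒ m D n ⇒ m D D n ⇒ m D D D n ⇒ m b D D n ⇒ m b b D n ⇒ m b b b n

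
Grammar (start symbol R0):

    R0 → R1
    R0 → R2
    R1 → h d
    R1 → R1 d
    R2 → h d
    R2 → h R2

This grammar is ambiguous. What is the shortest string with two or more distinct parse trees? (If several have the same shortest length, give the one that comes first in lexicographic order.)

h d

length 2: h d has 2 parse trees

Two derivations of h d:
  R0 ⇒ R1 ⇒ h d
  R0 ⇒ R2 ⇒ h d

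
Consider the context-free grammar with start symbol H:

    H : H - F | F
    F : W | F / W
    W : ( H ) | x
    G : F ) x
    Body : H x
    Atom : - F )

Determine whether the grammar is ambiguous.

Only H, F, W are reachable from H; ignoring the rest: This is a standard precedence ladder (H over F over W), with each level left-recursive on its own operator ('-' at H, '/' at F). That structure is LR(1), hence unambiguous.

Unambiguous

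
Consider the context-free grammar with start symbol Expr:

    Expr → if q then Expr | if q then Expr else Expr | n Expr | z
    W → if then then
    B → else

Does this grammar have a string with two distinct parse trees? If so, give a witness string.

Ambiguous

Witness: if q then if q then z else z

Derivation 1: Expr ⇒ if q then Expr ⇒ if q then if q then Expr else Expr ⇒ if q then if q then z else Expr ⇒ if q then if q then z else z
Derivation 2: Expr ⇒ if q then Expr else Expr ⇒ if q then if q then Expr else Expr ⇒ if q then if q then z else Expr ⇒ if q then if q then z else z

Two distinct leftmost derivations for the same string.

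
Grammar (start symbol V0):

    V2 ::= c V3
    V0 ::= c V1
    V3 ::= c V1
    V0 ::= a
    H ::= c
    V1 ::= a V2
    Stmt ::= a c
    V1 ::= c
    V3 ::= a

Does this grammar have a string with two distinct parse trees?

Unambiguous

Only V0, V1, V2, V3 are reachable from V0; ignoring the rest: Each reachable nonterminal has at most one production per leading terminal, and all productions are right-linear; the derivation is determined token-by-token.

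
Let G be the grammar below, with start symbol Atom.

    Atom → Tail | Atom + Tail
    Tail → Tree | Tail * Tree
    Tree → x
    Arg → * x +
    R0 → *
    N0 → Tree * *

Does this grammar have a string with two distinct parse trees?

(Arg, R0, N0 are unreachable from Atom, so their rules don't affect L(Atom).) Atom → Atom + Tail | Tail  ;  Tail → Tail * Tree | Tree  — a left-associative chain with Tree at the bottom. Each string factors uniquely by precedence.

Unambiguous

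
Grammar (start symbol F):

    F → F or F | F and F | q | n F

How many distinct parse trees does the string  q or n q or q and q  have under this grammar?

9

Parse trees for q or n q or q and q (showing first 6 of 9):
  [F [F q] or [F [F n [F q]] or [F [F q] and [F q]]]]
  [F [F q] or [F [F [F n [F q]] or [F q]] and [F q]]]
  [F [F q] or [F [F n [F [F q] or [F q]]] and [F q]]]
  [F [F q] or [F n [F [F q] or [F [F q] and [F q]]]]]
  [F [F q] or [F n [F [F [F q] or [F q]] and [F q]]]]
  [F [F [F q] or [F n [F q]]] or [F [F q] and [F q]]]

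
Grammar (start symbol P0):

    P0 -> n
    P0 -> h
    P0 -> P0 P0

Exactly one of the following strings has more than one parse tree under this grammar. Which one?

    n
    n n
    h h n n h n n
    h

n: 1 tree
n n: 1 tree
h h n n h n n: 132 trees
h: 1 tree

h h n n h n n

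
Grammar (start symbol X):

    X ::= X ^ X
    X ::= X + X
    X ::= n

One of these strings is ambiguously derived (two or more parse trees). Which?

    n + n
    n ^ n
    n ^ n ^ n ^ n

n + n: 1 tree
n ^ n: 1 tree
n ^ n ^ n ^ n: 5 trees

n ^ n ^ n ^ n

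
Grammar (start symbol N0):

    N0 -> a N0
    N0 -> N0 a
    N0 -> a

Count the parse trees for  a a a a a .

16

Parse trees for a a a a a (showing first 6 of 16):
  [N0 a [N0 a [N0 a [N0 a [N0 a]]]]]
  [N0 a [N0 a [N0 a [N0 [N0 a] a]]]]
  [N0 a [N0 a [N0 [N0 a [N0 a]] a]]]
  [N0 a [N0 a [N0 [N0 [N0 a] a] a]]]
  [N0 a [N0 [N0 a [N0 a [N0 a]]] a]]
  [N0 a [N0 [N0 a [N0 [N0 a] a]] a]]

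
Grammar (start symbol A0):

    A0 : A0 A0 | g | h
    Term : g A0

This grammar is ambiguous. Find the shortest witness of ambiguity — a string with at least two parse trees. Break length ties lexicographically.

length 1: no string has ≥2 trees
length 2: no string has ≥2 trees
length 3: g g g has 2 parse trees

Two derivations of g g g:
  A0 ⇒ A0 A0 ⇒ A0 A0 A0 ⇒ g A0 A0 ⇒ g g A0 ⇒ g g g
  A0 ⇒ A0 A0 ⇒ g A0 ⇒ g A0 A0 ⇒ g g A0 ⇒ g g g

g g g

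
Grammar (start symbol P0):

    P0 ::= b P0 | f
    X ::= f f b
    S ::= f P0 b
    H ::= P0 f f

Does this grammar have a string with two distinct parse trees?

(X, S, H are unreachable from P0, so their rules don't affect L(P0).) Restricted to the reachable nonterminals, every rule has the form A → t or A → t B, and no two rules for the same A share a first terminal. The grammar encodes a DFA — one run per string.

Unambiguous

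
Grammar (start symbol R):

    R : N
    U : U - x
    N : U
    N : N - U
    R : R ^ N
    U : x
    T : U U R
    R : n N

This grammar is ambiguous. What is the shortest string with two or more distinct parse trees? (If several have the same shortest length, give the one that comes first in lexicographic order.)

x - x

length 1: no string has ≥2 trees
length 2: no string has ≥2 trees
length 3: x - x has 2 parse trees

Two derivations of x - x:
  R ⇒ N ⇒ U ⇒ U - x ⇒ x - x
  R ⇒ N ⇒ N - U ⇒ U - U ⇒ x - U ⇒ x - x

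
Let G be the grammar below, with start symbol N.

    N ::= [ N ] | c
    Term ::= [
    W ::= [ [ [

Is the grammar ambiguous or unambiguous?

Unambiguous

(Term, W are unreachable from N, so their rules don't affect L(N).) L(N) is { openⁿ atom closeⁿ : n ≥ 0 }. The bracket depth fixes n, and the derivation is forced at every step.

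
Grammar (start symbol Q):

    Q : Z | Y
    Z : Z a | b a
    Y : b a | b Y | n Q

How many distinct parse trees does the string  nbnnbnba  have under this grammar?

Parse trees for nbnnbnba:
  [Q [Y n [Q [Y b [Y n [Q [Y n [Q [Y b [Y n [Q [Z b a]]]]]]]]]]]]
  [Q [Y n [Q [Y b [Y n [Q [Y n [Q [Y b [Y n [Q [Y b a]]]]]]]]]]]]

2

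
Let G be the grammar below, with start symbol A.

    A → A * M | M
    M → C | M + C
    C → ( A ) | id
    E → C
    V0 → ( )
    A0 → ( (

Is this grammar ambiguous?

Unambiguous

(E, V0, A0 are unreachable from A, so their rules don't affect L(A).) A → A * M | M  ;  M → M + C | C  — a left-associative chain with C at the bottom. Each string factors uniquely by precedence.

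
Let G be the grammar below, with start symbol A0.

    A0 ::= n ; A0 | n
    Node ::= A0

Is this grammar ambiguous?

Unambiguous

Only A0 is reachable from A0; ignoring the rest: The reachable grammar is A → atom sep A | atom. Each atom is followed by either the separator (recurse) or end-of-string (stop) — no choice point.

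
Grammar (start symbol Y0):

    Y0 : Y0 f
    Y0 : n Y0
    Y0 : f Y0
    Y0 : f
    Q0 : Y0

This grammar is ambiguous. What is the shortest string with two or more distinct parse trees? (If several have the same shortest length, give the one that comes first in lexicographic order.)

f f

length 1: no string has ≥2 trees
length 2: f f has 2 parse trees

Two derivations of f f:
  Y0 ⇒ Y0 f ⇒ f f
  Y0 ⇒ f Y0 ⇒ f f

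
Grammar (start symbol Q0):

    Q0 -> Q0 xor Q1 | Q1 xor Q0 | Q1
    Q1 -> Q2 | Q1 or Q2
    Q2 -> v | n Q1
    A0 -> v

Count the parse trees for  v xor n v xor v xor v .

8

Parse trees for v xor n v xor v xor v:
  [Q0 [Q0 [Q0 [Q0 [Q1 [Q2 v]]] xor [Q1 [Q2 n [Q1 [Q2 v]]]]] xor [Q1 [Q2 v]]] xor [Q1 [Q2 v]]]
  [Q0 [Q0 [Q0 [Q1 [Q2 v]] xor [Q0 [Q1 [Q2 n [Q1 [Q2 v]]]]]] xor [Q1 [Q2 v]]] xor [Q1 [Q2 v]]]
  [Q0 [Q0 [Q1 [Q2 v]] xor [Q0 [Q0 [Q1 [Q2 n [Q1 [Q2 v]]]]] xor [Q1 [Q2 v]]]] xor [Q1 [Q2 v]]]
  [Q0 [Q0 [Q1 [Q2 v]] xor [Q0 [Q1 [Q2 n [Q1 [Q2 v]]]] xor [Q0 [Q1 [Q2 v]]]]] xor [Q1 [Q2 v]]]
  [Q0 [Q1 [Q2 v]] xor [Q0 [Q0 [Q0 [Q1 [Q2 n [Q1 [Q2 v]]]]] xor [Q1 [Q2 v]]] xor [Q1 [Q2 v]]]]
  [Q0 [Q1 [Q2 v]] xor [Q0 [Q0 [Q1 [Q2 n [Q1 [Q2 v]]]] xor [Q0 [Q1 [Q2 v]]]] xor [Q1 [Q2 v]]]]
  [Q0 [Q1 [Q2 v]] xor [Q0 [Q1 [Q2 n [Q1 [Q2 v]]]] xor [Q0 [Q0 [Q1 [Q2 v]]] xor [Q1 [Q2 v]]]]]
  [Q0 [Q1 [Q2 v]] xor [Q0 [Q1 [Q2 n [Q1 [Q2 v]]]] xor [Q0 [Q1 [Q2 v]] xor [Q0 [Q1 [Q2 v]]]]]]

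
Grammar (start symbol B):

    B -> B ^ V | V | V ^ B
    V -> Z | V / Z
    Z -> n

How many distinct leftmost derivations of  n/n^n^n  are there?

4

Parse trees for n/n^n^n:
  [B [B [B [V [V [Z n]] / [Z n]]] ^ [V [Z n]]] ^ [V [Z n]]]
  [B [B [V [V [Z n]] / [Z n]] ^ [B [V [Z n]]]] ^ [V [Z n]]]
  [B [V [V [Z n]] / [Z n]] ^ [B [B [V [Z n]]] ^ [V [Z n]]]]
  [B [V [V [Z n]] / [Z n]] ^ [B [V [Z n]] ^ [B [V [Z n]]]]]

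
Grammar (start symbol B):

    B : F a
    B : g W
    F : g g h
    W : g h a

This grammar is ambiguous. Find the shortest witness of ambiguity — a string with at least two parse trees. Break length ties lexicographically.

length 4: g g h a has 2 parse trees

Two derivations of g g h a:
  B ⇒ F a ⇒ g g h a
  B ⇒ g W ⇒ g g h a

g g h a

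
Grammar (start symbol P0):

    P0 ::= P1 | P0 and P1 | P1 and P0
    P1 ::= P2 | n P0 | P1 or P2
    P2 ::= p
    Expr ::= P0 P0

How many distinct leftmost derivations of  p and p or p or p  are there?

Parse trees for p and p or p or p:
  [P0 [P0 [P1 [P2 p]]] and [P1 [P1 [P1 [P2 p]] or [P2 p]] or [P2 p]]]
  [P0 [P1 [P2 p]] and [P0 [P1 [P1 [P1 [P2 p]] or [P2 p]] or [P2 p]]]]

2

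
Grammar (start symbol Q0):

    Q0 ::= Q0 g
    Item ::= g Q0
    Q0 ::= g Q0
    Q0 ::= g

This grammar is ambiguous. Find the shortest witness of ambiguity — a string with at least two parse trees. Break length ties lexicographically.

length 1: no string has ≥2 trees
length 2: g g has 2 parse trees

Two derivations of g g:
  Q0 ⇒ Q0 g ⇒ g g
  Q0 ⇒ g Q0 ⇒ g g

g g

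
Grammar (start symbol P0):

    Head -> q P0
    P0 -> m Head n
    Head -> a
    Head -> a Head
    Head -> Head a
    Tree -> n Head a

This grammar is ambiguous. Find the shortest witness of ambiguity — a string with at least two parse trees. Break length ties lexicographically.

m a a n

length 3: no string has ≥2 trees
length 4: m a a n has 2 parse trees

Two derivations of m a a n:
  P0 ⇒ m Head n ⇒ m a Head n ⇒ m a a n
  P0 ⇒ m Head n ⇒ m Head a n ⇒ m a a n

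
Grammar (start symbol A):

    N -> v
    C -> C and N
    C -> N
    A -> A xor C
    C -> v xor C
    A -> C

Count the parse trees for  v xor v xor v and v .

7

Parse trees for v xor v xor v and v:
  [A [A [C [N v]]] xor [C [C v xor [C [N v]]] and [N v]]]
  [A [A [C [N v]]] xor [C v xor [C [C [N v]] and [N v]]]]
  [A [A [A [C [N v]]] xor [C [N v]]] xor [C [C [N v]] and [N v]]]
  [A [A [C v xor [C [N v]]]] xor [C [C [N v]] and [N v]]]
  [A [C [C v xor [C v xor [C [N v]]]] and [N v]]]
  [A [C v xor [C [C v xor [C [N v]]] and [N v]]]]
  [A [C v xor [C v xor [C [C [N v]] and [N v]]]]]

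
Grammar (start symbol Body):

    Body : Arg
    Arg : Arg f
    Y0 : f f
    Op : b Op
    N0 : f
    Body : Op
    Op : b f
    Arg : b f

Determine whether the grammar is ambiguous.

Ambiguous

Witness: b f

Derivation 1: Body ⇒ Arg ⇒ b f
Derivation 2: Body ⇒ Op ⇒ b f

Two distinct leftmost derivations for the same string.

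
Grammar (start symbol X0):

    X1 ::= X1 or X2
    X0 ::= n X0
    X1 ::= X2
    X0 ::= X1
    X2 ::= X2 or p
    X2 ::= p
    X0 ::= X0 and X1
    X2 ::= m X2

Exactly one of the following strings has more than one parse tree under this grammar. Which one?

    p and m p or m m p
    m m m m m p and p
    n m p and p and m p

n m p and p and m p

p and m p or m m p: 1 tree
m m m m m p and p: 1 tree
n m p and p and m p: 3 trees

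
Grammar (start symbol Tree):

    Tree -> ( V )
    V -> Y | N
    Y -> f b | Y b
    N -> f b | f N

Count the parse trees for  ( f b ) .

2

Parse trees for ( f b ):
  [Tree ( [V [Y f b]] )]
  [Tree ( [V [N f b]] )]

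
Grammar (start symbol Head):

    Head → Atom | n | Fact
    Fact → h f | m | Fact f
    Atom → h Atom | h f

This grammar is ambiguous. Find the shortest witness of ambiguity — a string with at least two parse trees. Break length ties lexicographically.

h f

length 1: no string has ≥2 trees
length 2: h f has 2 parse trees

Two derivations of h f:
  Head ⇒ Atom ⇒ h f
  Head ⇒ Fact ⇒ h f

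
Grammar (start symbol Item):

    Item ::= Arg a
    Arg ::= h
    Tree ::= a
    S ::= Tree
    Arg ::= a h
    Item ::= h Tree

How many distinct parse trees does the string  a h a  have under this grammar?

Parse trees for a h a:
  [Item [Arg a h] a]

1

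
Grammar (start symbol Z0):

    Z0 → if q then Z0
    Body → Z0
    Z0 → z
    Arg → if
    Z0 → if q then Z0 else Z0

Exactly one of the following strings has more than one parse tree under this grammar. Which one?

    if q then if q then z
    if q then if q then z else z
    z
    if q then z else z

if q then if q then z: 1 tree
if q then if q then z else z: 2 trees
z: 1 tree
if q then z else z: 1 tree

if q then if q then z else z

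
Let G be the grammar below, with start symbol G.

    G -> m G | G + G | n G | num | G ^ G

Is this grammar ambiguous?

Witness: m num + num

Derivation 1: G ⇒ m G ⇒ m G + G ⇒ m num + G ⇒ m num + num
Derivation 2: G ⇒ G + G ⇒ m G + G ⇒ m num + G ⇒ m num + num

Two distinct leftmost derivations for the same string.

Ambiguous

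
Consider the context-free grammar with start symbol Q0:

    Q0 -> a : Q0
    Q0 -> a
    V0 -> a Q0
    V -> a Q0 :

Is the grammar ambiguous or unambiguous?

Only Q0 is reachable from Q0; ignoring the rest: The reachable grammar is A → atom sep A | atom. Each atom is followed by either the separator (recurse) or end-of-string (stop) — no choice point.

Unambiguous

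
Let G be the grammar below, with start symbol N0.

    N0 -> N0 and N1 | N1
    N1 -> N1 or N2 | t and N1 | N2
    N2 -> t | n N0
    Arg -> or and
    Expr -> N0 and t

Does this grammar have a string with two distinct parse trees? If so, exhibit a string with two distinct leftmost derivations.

Ambiguous

Witness: t and t

Derivation 1: N0 ⇒ N0 and N1 ⇒ N1 and N1 ⇒ N2 and N1 ⇒ t and N1 ⇒ t and N2 ⇒ t and t
Derivation 2: N0 ⇒ N1 ⇒ t and N1 ⇒ t and N2 ⇒ t and t

Two distinct leftmost derivations for the same string.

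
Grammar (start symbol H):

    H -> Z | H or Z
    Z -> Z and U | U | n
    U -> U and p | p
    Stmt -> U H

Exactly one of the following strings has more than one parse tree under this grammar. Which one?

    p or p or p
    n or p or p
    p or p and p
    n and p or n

p or p or p: 1 tree
n or p or p: 1 tree
p or p and p: 2 trees
n and p or n: 1 tree

p or p and p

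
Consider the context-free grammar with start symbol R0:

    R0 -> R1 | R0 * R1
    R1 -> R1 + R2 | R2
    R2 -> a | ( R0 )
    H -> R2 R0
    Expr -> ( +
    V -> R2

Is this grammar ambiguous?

Only R0, R1, R2 are reachable from R0; ignoring the rest: The grammar is stratified — R0 handles '*' (left-recursive), R1 handles '+', R2 atoms. Each operator has a fixed associativity and precedence level, so every string has one parse.

Unambiguous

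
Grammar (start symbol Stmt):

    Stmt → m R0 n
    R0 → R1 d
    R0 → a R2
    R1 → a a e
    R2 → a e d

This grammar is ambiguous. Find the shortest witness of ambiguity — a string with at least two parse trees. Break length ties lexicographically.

length 6: m a a e d n has 2 parse trees

Two derivations of m a a e d n:
  Stmt ⇒ m R0 n ⇒ m R1 d n ⇒ m a a e d n
  Stmt ⇒ m R0 n ⇒ m a R2 n ⇒ m a a e d n

m a a e d n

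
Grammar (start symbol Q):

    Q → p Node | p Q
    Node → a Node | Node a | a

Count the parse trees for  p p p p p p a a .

2

Parse trees for p p p p p p a a:
  [Q p [Q p [Q p [Q p [Q p [Q p [Node a [Node a]]]]]]]]
  [Q p [Q p [Q p [Q p [Q p [Q p [Node [Node a] a]]]]]]]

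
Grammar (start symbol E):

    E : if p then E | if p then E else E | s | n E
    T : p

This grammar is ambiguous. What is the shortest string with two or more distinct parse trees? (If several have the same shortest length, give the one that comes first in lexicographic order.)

if p then if p then s else s

length 1: no string has ≥2 trees
length 2: no string has ≥2 trees
length 3: no string has ≥2 trees
length 4: no string has ≥2 trees
length 5: no string has ≥2 trees
length 6: no string has ≥2 trees
length 7: no string has ≥2 trees
length 8: no string has ≥2 trees
length 9: if p then if p then s else s has 2 parse trees

Two derivations of if p then if p then s else s:
  E ⇒ if p then E ⇒ if p then if p then E else E ⇒ if p then if p then s else E ⇒ if p then if p then s else s
  E ⇒ if p then E else E ⇒ if p then if p then E else E ⇒ if p then if p then s else E ⇒ if p then if p then s else s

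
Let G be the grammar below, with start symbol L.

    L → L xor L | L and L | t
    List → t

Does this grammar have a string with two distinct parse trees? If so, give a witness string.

Witness: t and t and t

Derivation 1: L ⇒ L and L ⇒ L and L and L ⇒ t and L and L ⇒ t and t and L ⇒ t and t and t
Derivation 2: L ⇒ L and L ⇒ t and L ⇒ t and L and L ⇒ t and t and L ⇒ t and t and t

Two distinct leftmost derivations for the same string.

Ambiguous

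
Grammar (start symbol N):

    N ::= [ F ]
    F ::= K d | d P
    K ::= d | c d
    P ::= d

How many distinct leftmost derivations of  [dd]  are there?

2

Parse trees for [dd]:
  [N [ [F [K d] d] ]]
  [N [ [F d [P d]] ]]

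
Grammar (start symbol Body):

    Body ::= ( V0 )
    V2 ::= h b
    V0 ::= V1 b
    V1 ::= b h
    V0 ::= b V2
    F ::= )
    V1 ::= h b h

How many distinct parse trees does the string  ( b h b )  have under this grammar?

2

Parse trees for ( b h b ):
  [Body ( [V0 [V1 b h] b] )]
  [Body ( [V0 b [V2 h b]] )]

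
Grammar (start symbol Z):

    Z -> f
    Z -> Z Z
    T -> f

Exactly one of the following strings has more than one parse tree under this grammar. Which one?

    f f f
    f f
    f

f f f

f f f: 2 trees
f f: 1 tree
f: 1 tree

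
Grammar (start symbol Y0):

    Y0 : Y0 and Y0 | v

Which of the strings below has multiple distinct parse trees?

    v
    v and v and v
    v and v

v: 1 tree
v and v and v: 2 trees
v and v: 1 tree

v and v and v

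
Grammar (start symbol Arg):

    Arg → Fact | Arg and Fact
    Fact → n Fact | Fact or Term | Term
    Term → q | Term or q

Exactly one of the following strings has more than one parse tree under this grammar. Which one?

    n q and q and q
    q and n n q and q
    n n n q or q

n q and q and q: 1 tree
q and n n q and q: 1 tree
n n n q or q: 5 trees

n n n q or q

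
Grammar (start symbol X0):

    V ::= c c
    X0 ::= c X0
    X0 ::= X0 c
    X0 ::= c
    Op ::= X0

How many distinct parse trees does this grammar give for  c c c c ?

Parse trees for c c c c:
  [X0 c [X0 c [X0 c [X0 c]]]]
  [X0 c [X0 c [X0 [X0 c] c]]]
  [X0 c [X0 [X0 c [X0 c]] c]]
  [X0 c [X0 [X0 [X0 c] c] c]]
  [X0 [X0 c [X0 c [X0 c]]] c]
  [X0 [X0 c [X0 [X0 c] c]] c]
  [X0 [X0 [X0 c [X0 c]] c] c]
  [X0 [X0 [X0 [X0 c] c] c] c]

8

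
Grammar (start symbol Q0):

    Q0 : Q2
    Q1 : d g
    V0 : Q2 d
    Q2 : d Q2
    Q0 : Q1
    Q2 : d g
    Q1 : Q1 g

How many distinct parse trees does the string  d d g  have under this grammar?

1

Parse trees for d d g:
  [Q0 [Q2 d [Q2 d g]]]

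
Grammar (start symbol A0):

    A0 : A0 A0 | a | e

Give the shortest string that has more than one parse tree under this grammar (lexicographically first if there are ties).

length 1: no string has ≥2 trees
length 2: no string has ≥2 trees
length 3: a a a has 2 parse trees

Two derivations of a a a:
  A0 ⇒ A0 A0 ⇒ A0 A0 A0 ⇒ a A0 A0 ⇒ a a A0 ⇒ a a a
  A0 ⇒ A0 A0 ⇒ a A0 ⇒ a A0 A0 ⇒ a a A0 ⇒ a a a

a a a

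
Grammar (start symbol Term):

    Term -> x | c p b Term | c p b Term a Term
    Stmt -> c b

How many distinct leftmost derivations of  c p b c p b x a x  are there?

2

Parse trees for c p b c p b x a x:
  [Term c p b [Term c p b [Term x] a [Term x]]]
  [Term c p b [Term c p b [Term x]] a [Term x]]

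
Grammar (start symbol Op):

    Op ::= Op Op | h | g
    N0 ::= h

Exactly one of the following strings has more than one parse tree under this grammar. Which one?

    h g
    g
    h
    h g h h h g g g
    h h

h g h h h g g g

h g: 1 tree
g: 1 tree
h: 1 tree
h g h h h g g g: 429 trees
h h: 1 tree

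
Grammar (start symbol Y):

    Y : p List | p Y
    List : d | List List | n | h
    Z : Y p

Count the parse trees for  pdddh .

5

Parse trees for pdddh:
  [Y p [List [List d] [List [List d] [List [List d] [List h]]]]]
  [Y p [List [List d] [List [List [List d] [List d]] [List h]]]]
  [Y p [List [List [List d] [List d]] [List [List d] [List h]]]]
  [Y p [List [List [List d] [List [List d] [List d]]] [List h]]]
  [Y p [List [List [List [List d] [List d]] [List d]] [List h]]]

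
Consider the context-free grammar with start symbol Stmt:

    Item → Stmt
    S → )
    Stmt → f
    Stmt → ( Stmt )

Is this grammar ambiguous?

(Item, S are unreachable from Stmt, so their rules don't affect L(Stmt).) L(Stmt) is { openⁿ atom closeⁿ : n ≥ 0 }. The bracket depth fixes n, and the derivation is forced at every step.

Unambiguous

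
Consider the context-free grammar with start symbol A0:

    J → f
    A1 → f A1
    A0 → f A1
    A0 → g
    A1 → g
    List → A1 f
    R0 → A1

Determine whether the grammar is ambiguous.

Unambiguous

(List, J, R0 are unreachable from A0, so their rules don't affect L(A0).) Each reachable nonterminal has at most one production per leading terminal, and all productions are right-linear; the derivation is determined token-by-token.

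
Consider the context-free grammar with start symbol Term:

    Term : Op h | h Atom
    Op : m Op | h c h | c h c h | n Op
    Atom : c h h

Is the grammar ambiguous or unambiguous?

Ambiguous

Witness: h c h h

Derivation 1: Term ⇒ Op h ⇒ h c h h
Derivation 2: Term ⇒ h Atom ⇒ h c h h

Two distinct leftmost derivations for the same string.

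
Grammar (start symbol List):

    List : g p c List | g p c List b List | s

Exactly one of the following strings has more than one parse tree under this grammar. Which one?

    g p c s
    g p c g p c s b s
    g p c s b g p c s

g p c s: 1 tree
g p c g p c s b s: 2 trees
g p c s b g p c s: 1 tree

g p c g p c s b s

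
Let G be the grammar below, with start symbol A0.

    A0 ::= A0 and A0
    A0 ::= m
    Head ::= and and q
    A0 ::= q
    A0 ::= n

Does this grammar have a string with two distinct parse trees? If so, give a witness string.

Ambiguous

Witness: m and m and m

Derivation 1: A0 ⇒ A0 and A0 ⇒ A0 and A0 and A0 ⇒ m and A0 and A0 ⇒ m and m and A0 ⇒ m and m and m
Derivation 2: A0 ⇒ A0 and A0 ⇒ m and A0 ⇒ m and A0 and A0 ⇒ m and m and A0 ⇒ m and m and m

Two distinct leftmost derivations for the same string.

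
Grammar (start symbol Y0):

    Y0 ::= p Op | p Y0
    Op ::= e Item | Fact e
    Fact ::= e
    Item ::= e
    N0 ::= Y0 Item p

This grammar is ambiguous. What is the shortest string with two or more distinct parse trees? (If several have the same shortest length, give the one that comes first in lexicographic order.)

length 3: p e e has 2 parse trees

Two derivations of p e e:
  Y0 ⇒ p Op ⇒ p e Item ⇒ p e e
  Y0 ⇒ p Op ⇒ p Fact e ⇒ p e e

p e e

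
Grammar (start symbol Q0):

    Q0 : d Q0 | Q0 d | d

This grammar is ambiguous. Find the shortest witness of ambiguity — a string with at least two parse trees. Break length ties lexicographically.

d d

length 1: no string has ≥2 trees
length 2: d d has 2 parse trees

Two derivations of d d:
  Q0 ⇒ d Q0 ⇒ d d
  Q0 ⇒ Q0 d ⇒ d d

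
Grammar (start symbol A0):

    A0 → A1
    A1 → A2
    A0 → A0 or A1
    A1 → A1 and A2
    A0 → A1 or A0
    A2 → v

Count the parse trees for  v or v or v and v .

4

Parse trees for v or v or v and v:
  [A0 [A0 [A0 [A1 [A2 v]]] or [A1 [A2 v]]] or [A1 [A1 [A2 v]] and [A2 v]]]
  [A0 [A0 [A1 [A2 v]] or [A0 [A1 [A2 v]]]] or [A1 [A1 [A2 v]] and [A2 v]]]
  [A0 [A1 [A2 v]] or [A0 [A0 [A1 [A2 v]]] or [A1 [A1 [A2 v]] and [A2 v]]]]
  [A0 [A1 [A2 v]] or [A0 [A1 [A2 v]] or [A0 [A1 [A1 [A2 v]] and [A2 v]]]]]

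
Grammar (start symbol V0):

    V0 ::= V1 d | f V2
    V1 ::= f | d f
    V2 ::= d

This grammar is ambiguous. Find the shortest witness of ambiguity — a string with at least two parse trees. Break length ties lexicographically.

length 2: f d has 2 parse trees

Two derivations of f d:
  V0 ⇒ V1 d ⇒ f d
  V0 ⇒ f V2 ⇒ f d

f d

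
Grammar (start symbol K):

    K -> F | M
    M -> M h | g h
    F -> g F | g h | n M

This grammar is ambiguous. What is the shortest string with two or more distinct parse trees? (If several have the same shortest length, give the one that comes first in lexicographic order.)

g h

length 2: g h has 2 parse trees

Two derivations of g h:
  K ⇒ F ⇒ g h
  K ⇒ M ⇒ g h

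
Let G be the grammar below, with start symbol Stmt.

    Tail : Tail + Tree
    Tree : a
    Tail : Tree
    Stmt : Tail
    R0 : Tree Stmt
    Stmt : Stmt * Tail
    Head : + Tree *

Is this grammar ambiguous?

Unambiguous

(Head, R0 are unreachable from Stmt, so their rules don't affect L(Stmt).) The grammar is stratified — Stmt handles '*' (left-recursive), Tail handles '+', Tree atoms. Each operator has a fixed associativity and precedence level, so every string has one parse.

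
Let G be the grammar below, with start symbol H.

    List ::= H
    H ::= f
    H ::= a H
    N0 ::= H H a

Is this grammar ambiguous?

Unambiguous

Only H is reachable from H; ignoring the rest: The reachable rules are right-linear with at most one rule per (nonterminal, next-terminal) pair. Each input token forces the next rule, so parsing is deterministic.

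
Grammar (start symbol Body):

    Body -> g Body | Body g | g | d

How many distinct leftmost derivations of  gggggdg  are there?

Parse trees for gggggdg:
  [Body g [Body g [Body g [Body g [Body g [Body [Body d] g]]]]]]
  [Body g [Body g [Body g [Body g [Body [Body g [Body d]] g]]]]]
  [Body g [Body g [Body g [Body [Body g [Body g [Body d]]] g]]]]
  [Body g [Body g [Body [Body g [Body g [Body g [Body d]]]] g]]]
  [Body g [Body [Body g [Body g [Body g [Body g [Body d]]]]] g]]
  [Body [Body g [Body g [Body g [Body g [Body g [Body d]]]]]] g]

6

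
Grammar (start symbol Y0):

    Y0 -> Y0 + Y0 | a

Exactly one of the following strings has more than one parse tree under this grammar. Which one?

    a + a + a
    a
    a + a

a + a + a: 2 trees
a: 1 tree
a + a: 1 tree

a + a + a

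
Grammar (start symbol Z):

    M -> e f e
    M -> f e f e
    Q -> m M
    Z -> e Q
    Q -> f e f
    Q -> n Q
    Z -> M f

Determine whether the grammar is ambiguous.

Ambiguous

Witness: e f e f

Derivation 1: Z ⇒ e Q ⇒ e f e f
Derivation 2: Z ⇒ M f ⇒ e f e f

Two distinct leftmost derivations for the same string.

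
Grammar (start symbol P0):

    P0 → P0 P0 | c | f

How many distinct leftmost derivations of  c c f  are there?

Parse trees for c c f:
  [P0 [P0 c] [P0 [P0 c] [P0 f]]]
  [P0 [P0 [P0 c] [P0 c]] [P0 f]]

2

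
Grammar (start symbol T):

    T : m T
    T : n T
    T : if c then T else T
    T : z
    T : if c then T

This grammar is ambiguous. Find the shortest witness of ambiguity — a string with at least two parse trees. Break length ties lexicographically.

if c then if c then z else z

length 1: no string has ≥2 trees
length 2: no string has ≥2 trees
length 3: no string has ≥2 trees
length 4: no string has ≥2 trees
length 5: no string has ≥2 trees
length 6: no string has ≥2 trees
length 7: no string has ≥2 trees
length 8: no string has ≥2 trees
length 9: if c then if c then z else z has 2 parse trees

Two derivations of if c then if c then z else z:
  T ⇒ if c then T else T ⇒ if c then if c then T else T ⇒ if c then if c then z else T ⇒ if c then if c then z else z
  T ⇒ if c then T ⇒ if c then if c then T else T ⇒ if c then if c then z else T ⇒ if c then if c then z else z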